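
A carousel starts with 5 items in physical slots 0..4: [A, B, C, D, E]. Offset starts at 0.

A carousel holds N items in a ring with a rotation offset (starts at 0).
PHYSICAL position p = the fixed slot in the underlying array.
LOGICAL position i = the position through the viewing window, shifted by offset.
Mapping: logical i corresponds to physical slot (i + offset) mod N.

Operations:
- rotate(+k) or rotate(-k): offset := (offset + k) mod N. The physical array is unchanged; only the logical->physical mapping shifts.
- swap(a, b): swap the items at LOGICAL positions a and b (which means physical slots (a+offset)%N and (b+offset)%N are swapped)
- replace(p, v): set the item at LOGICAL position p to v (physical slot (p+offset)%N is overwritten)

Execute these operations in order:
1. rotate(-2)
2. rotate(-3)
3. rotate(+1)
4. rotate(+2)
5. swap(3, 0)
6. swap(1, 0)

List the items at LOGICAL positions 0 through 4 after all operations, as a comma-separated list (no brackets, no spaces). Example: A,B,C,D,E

After op 1 (rotate(-2)): offset=3, physical=[A,B,C,D,E], logical=[D,E,A,B,C]
After op 2 (rotate(-3)): offset=0, physical=[A,B,C,D,E], logical=[A,B,C,D,E]
After op 3 (rotate(+1)): offset=1, physical=[A,B,C,D,E], logical=[B,C,D,E,A]
After op 4 (rotate(+2)): offset=3, physical=[A,B,C,D,E], logical=[D,E,A,B,C]
After op 5 (swap(3, 0)): offset=3, physical=[A,D,C,B,E], logical=[B,E,A,D,C]
After op 6 (swap(1, 0)): offset=3, physical=[A,D,C,E,B], logical=[E,B,A,D,C]

Answer: E,B,A,D,C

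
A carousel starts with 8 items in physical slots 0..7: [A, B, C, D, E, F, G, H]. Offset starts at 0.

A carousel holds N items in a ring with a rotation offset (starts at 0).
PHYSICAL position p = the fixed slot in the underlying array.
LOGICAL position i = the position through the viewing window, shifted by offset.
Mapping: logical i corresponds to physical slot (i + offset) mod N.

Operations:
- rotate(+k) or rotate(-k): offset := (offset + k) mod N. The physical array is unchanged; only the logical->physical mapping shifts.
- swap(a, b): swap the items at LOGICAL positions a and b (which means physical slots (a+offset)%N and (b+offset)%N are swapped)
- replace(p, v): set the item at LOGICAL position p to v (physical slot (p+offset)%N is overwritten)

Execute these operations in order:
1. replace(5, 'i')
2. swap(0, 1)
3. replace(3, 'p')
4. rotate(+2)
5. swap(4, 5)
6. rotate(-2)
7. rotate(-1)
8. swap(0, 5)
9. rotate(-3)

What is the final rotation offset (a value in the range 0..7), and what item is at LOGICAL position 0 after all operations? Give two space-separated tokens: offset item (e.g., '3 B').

Answer: 4 G

Derivation:
After op 1 (replace(5, 'i')): offset=0, physical=[A,B,C,D,E,i,G,H], logical=[A,B,C,D,E,i,G,H]
After op 2 (swap(0, 1)): offset=0, physical=[B,A,C,D,E,i,G,H], logical=[B,A,C,D,E,i,G,H]
After op 3 (replace(3, 'p')): offset=0, physical=[B,A,C,p,E,i,G,H], logical=[B,A,C,p,E,i,G,H]
After op 4 (rotate(+2)): offset=2, physical=[B,A,C,p,E,i,G,H], logical=[C,p,E,i,G,H,B,A]
After op 5 (swap(4, 5)): offset=2, physical=[B,A,C,p,E,i,H,G], logical=[C,p,E,i,H,G,B,A]
After op 6 (rotate(-2)): offset=0, physical=[B,A,C,p,E,i,H,G], logical=[B,A,C,p,E,i,H,G]
After op 7 (rotate(-1)): offset=7, physical=[B,A,C,p,E,i,H,G], logical=[G,B,A,C,p,E,i,H]
After op 8 (swap(0, 5)): offset=7, physical=[B,A,C,p,G,i,H,E], logical=[E,B,A,C,p,G,i,H]
After op 9 (rotate(-3)): offset=4, physical=[B,A,C,p,G,i,H,E], logical=[G,i,H,E,B,A,C,p]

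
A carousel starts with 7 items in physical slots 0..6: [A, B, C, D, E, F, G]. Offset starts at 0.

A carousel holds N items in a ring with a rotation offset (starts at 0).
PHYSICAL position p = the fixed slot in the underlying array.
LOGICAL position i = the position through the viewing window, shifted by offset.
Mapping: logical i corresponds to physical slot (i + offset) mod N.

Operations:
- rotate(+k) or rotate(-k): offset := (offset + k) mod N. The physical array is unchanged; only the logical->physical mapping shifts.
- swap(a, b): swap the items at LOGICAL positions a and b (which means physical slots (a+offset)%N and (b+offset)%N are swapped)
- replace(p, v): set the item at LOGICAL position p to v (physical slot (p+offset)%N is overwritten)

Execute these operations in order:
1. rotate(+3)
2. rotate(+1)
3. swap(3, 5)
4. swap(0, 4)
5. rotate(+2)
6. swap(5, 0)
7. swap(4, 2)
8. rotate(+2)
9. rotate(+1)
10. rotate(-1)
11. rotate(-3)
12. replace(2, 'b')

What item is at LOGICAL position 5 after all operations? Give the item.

After op 1 (rotate(+3)): offset=3, physical=[A,B,C,D,E,F,G], logical=[D,E,F,G,A,B,C]
After op 2 (rotate(+1)): offset=4, physical=[A,B,C,D,E,F,G], logical=[E,F,G,A,B,C,D]
After op 3 (swap(3, 5)): offset=4, physical=[C,B,A,D,E,F,G], logical=[E,F,G,C,B,A,D]
After op 4 (swap(0, 4)): offset=4, physical=[C,E,A,D,B,F,G], logical=[B,F,G,C,E,A,D]
After op 5 (rotate(+2)): offset=6, physical=[C,E,A,D,B,F,G], logical=[G,C,E,A,D,B,F]
After op 6 (swap(5, 0)): offset=6, physical=[C,E,A,D,G,F,B], logical=[B,C,E,A,D,G,F]
After op 7 (swap(4, 2)): offset=6, physical=[C,D,A,E,G,F,B], logical=[B,C,D,A,E,G,F]
After op 8 (rotate(+2)): offset=1, physical=[C,D,A,E,G,F,B], logical=[D,A,E,G,F,B,C]
After op 9 (rotate(+1)): offset=2, physical=[C,D,A,E,G,F,B], logical=[A,E,G,F,B,C,D]
After op 10 (rotate(-1)): offset=1, physical=[C,D,A,E,G,F,B], logical=[D,A,E,G,F,B,C]
After op 11 (rotate(-3)): offset=5, physical=[C,D,A,E,G,F,B], logical=[F,B,C,D,A,E,G]
After op 12 (replace(2, 'b')): offset=5, physical=[b,D,A,E,G,F,B], logical=[F,B,b,D,A,E,G]

Answer: E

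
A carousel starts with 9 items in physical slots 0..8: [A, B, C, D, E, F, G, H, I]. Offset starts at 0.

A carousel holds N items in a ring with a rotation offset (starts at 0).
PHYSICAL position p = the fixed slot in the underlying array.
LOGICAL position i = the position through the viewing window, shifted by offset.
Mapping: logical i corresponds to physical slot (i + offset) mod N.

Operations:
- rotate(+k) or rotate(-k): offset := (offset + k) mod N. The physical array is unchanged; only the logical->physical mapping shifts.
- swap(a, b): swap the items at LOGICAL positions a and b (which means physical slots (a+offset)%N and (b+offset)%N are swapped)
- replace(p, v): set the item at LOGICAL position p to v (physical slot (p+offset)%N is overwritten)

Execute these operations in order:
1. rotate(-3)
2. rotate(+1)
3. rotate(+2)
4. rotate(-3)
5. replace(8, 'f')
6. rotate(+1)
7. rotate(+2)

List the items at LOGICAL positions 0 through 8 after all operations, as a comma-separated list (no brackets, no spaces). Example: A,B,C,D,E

After op 1 (rotate(-3)): offset=6, physical=[A,B,C,D,E,F,G,H,I], logical=[G,H,I,A,B,C,D,E,F]
After op 2 (rotate(+1)): offset=7, physical=[A,B,C,D,E,F,G,H,I], logical=[H,I,A,B,C,D,E,F,G]
After op 3 (rotate(+2)): offset=0, physical=[A,B,C,D,E,F,G,H,I], logical=[A,B,C,D,E,F,G,H,I]
After op 4 (rotate(-3)): offset=6, physical=[A,B,C,D,E,F,G,H,I], logical=[G,H,I,A,B,C,D,E,F]
After op 5 (replace(8, 'f')): offset=6, physical=[A,B,C,D,E,f,G,H,I], logical=[G,H,I,A,B,C,D,E,f]
After op 6 (rotate(+1)): offset=7, physical=[A,B,C,D,E,f,G,H,I], logical=[H,I,A,B,C,D,E,f,G]
After op 7 (rotate(+2)): offset=0, physical=[A,B,C,D,E,f,G,H,I], logical=[A,B,C,D,E,f,G,H,I]

Answer: A,B,C,D,E,f,G,H,I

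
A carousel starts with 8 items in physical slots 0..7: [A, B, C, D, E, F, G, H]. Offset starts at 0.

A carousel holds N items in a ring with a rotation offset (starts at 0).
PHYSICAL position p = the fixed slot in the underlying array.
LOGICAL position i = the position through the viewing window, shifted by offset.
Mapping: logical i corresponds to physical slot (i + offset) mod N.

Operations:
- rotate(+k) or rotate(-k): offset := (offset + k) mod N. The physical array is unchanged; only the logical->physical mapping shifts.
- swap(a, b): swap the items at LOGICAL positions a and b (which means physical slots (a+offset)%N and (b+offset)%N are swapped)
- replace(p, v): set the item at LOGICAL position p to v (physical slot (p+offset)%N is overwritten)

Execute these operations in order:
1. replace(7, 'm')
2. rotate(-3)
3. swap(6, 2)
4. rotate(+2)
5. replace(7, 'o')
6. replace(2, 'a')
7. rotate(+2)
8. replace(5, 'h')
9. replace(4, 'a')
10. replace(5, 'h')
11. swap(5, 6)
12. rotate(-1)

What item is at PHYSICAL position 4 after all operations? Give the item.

Answer: E

Derivation:
After op 1 (replace(7, 'm')): offset=0, physical=[A,B,C,D,E,F,G,m], logical=[A,B,C,D,E,F,G,m]
After op 2 (rotate(-3)): offset=5, physical=[A,B,C,D,E,F,G,m], logical=[F,G,m,A,B,C,D,E]
After op 3 (swap(6, 2)): offset=5, physical=[A,B,C,m,E,F,G,D], logical=[F,G,D,A,B,C,m,E]
After op 4 (rotate(+2)): offset=7, physical=[A,B,C,m,E,F,G,D], logical=[D,A,B,C,m,E,F,G]
After op 5 (replace(7, 'o')): offset=7, physical=[A,B,C,m,E,F,o,D], logical=[D,A,B,C,m,E,F,o]
After op 6 (replace(2, 'a')): offset=7, physical=[A,a,C,m,E,F,o,D], logical=[D,A,a,C,m,E,F,o]
After op 7 (rotate(+2)): offset=1, physical=[A,a,C,m,E,F,o,D], logical=[a,C,m,E,F,o,D,A]
After op 8 (replace(5, 'h')): offset=1, physical=[A,a,C,m,E,F,h,D], logical=[a,C,m,E,F,h,D,A]
After op 9 (replace(4, 'a')): offset=1, physical=[A,a,C,m,E,a,h,D], logical=[a,C,m,E,a,h,D,A]
After op 10 (replace(5, 'h')): offset=1, physical=[A,a,C,m,E,a,h,D], logical=[a,C,m,E,a,h,D,A]
After op 11 (swap(5, 6)): offset=1, physical=[A,a,C,m,E,a,D,h], logical=[a,C,m,E,a,D,h,A]
After op 12 (rotate(-1)): offset=0, physical=[A,a,C,m,E,a,D,h], logical=[A,a,C,m,E,a,D,h]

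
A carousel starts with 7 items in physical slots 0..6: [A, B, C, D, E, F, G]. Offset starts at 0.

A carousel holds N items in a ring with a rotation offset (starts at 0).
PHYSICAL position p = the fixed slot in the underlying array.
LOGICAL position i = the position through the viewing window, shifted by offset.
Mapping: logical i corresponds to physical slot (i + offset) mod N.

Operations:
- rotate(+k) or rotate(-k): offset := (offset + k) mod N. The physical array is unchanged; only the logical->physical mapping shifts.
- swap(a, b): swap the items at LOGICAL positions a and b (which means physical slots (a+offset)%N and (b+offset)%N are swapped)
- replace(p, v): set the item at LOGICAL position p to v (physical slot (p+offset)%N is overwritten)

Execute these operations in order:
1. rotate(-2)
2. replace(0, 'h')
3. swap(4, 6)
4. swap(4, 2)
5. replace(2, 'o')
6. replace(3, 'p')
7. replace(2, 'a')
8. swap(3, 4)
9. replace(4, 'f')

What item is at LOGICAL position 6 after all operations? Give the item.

After op 1 (rotate(-2)): offset=5, physical=[A,B,C,D,E,F,G], logical=[F,G,A,B,C,D,E]
After op 2 (replace(0, 'h')): offset=5, physical=[A,B,C,D,E,h,G], logical=[h,G,A,B,C,D,E]
After op 3 (swap(4, 6)): offset=5, physical=[A,B,E,D,C,h,G], logical=[h,G,A,B,E,D,C]
After op 4 (swap(4, 2)): offset=5, physical=[E,B,A,D,C,h,G], logical=[h,G,E,B,A,D,C]
After op 5 (replace(2, 'o')): offset=5, physical=[o,B,A,D,C,h,G], logical=[h,G,o,B,A,D,C]
After op 6 (replace(3, 'p')): offset=5, physical=[o,p,A,D,C,h,G], logical=[h,G,o,p,A,D,C]
After op 7 (replace(2, 'a')): offset=5, physical=[a,p,A,D,C,h,G], logical=[h,G,a,p,A,D,C]
After op 8 (swap(3, 4)): offset=5, physical=[a,A,p,D,C,h,G], logical=[h,G,a,A,p,D,C]
After op 9 (replace(4, 'f')): offset=5, physical=[a,A,f,D,C,h,G], logical=[h,G,a,A,f,D,C]

Answer: C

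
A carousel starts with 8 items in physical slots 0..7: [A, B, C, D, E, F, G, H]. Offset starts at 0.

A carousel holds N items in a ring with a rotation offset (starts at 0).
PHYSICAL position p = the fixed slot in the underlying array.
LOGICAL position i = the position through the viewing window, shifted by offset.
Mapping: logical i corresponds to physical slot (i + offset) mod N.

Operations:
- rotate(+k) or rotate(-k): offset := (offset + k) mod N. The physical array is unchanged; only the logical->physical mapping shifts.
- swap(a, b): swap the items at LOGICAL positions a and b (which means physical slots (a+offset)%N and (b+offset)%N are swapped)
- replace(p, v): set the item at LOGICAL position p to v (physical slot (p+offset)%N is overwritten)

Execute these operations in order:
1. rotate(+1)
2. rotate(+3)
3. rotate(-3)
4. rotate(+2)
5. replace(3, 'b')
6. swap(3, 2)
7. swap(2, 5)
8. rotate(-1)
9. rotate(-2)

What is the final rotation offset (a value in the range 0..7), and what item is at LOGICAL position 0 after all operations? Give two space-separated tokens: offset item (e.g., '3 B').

Answer: 0 b

Derivation:
After op 1 (rotate(+1)): offset=1, physical=[A,B,C,D,E,F,G,H], logical=[B,C,D,E,F,G,H,A]
After op 2 (rotate(+3)): offset=4, physical=[A,B,C,D,E,F,G,H], logical=[E,F,G,H,A,B,C,D]
After op 3 (rotate(-3)): offset=1, physical=[A,B,C,D,E,F,G,H], logical=[B,C,D,E,F,G,H,A]
After op 4 (rotate(+2)): offset=3, physical=[A,B,C,D,E,F,G,H], logical=[D,E,F,G,H,A,B,C]
After op 5 (replace(3, 'b')): offset=3, physical=[A,B,C,D,E,F,b,H], logical=[D,E,F,b,H,A,B,C]
After op 6 (swap(3, 2)): offset=3, physical=[A,B,C,D,E,b,F,H], logical=[D,E,b,F,H,A,B,C]
After op 7 (swap(2, 5)): offset=3, physical=[b,B,C,D,E,A,F,H], logical=[D,E,A,F,H,b,B,C]
After op 8 (rotate(-1)): offset=2, physical=[b,B,C,D,E,A,F,H], logical=[C,D,E,A,F,H,b,B]
After op 9 (rotate(-2)): offset=0, physical=[b,B,C,D,E,A,F,H], logical=[b,B,C,D,E,A,F,H]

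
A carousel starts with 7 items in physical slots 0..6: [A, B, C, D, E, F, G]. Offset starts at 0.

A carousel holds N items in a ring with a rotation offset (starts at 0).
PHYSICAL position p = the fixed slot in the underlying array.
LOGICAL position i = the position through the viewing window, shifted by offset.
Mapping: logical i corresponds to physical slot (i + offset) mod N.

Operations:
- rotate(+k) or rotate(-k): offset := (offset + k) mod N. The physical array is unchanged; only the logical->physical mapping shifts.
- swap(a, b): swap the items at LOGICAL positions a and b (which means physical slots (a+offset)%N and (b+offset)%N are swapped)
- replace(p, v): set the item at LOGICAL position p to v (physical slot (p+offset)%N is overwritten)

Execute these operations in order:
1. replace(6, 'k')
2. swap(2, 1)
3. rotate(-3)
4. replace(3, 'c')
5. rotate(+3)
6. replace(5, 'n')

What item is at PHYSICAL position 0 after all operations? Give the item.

Answer: c

Derivation:
After op 1 (replace(6, 'k')): offset=0, physical=[A,B,C,D,E,F,k], logical=[A,B,C,D,E,F,k]
After op 2 (swap(2, 1)): offset=0, physical=[A,C,B,D,E,F,k], logical=[A,C,B,D,E,F,k]
After op 3 (rotate(-3)): offset=4, physical=[A,C,B,D,E,F,k], logical=[E,F,k,A,C,B,D]
After op 4 (replace(3, 'c')): offset=4, physical=[c,C,B,D,E,F,k], logical=[E,F,k,c,C,B,D]
After op 5 (rotate(+3)): offset=0, physical=[c,C,B,D,E,F,k], logical=[c,C,B,D,E,F,k]
After op 6 (replace(5, 'n')): offset=0, physical=[c,C,B,D,E,n,k], logical=[c,C,B,D,E,n,k]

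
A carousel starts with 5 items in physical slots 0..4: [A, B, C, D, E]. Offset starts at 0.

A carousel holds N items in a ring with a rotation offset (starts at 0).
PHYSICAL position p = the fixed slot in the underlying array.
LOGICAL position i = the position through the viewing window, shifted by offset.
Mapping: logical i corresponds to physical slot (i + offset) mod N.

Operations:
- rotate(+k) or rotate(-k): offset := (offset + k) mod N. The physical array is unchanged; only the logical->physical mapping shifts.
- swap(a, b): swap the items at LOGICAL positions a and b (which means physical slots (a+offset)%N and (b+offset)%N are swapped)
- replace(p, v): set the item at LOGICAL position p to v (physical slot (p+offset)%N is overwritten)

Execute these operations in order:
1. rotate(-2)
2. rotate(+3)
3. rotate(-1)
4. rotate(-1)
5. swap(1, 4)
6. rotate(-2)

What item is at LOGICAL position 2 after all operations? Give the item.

After op 1 (rotate(-2)): offset=3, physical=[A,B,C,D,E], logical=[D,E,A,B,C]
After op 2 (rotate(+3)): offset=1, physical=[A,B,C,D,E], logical=[B,C,D,E,A]
After op 3 (rotate(-1)): offset=0, physical=[A,B,C,D,E], logical=[A,B,C,D,E]
After op 4 (rotate(-1)): offset=4, physical=[A,B,C,D,E], logical=[E,A,B,C,D]
After op 5 (swap(1, 4)): offset=4, physical=[D,B,C,A,E], logical=[E,D,B,C,A]
After op 6 (rotate(-2)): offset=2, physical=[D,B,C,A,E], logical=[C,A,E,D,B]

Answer: E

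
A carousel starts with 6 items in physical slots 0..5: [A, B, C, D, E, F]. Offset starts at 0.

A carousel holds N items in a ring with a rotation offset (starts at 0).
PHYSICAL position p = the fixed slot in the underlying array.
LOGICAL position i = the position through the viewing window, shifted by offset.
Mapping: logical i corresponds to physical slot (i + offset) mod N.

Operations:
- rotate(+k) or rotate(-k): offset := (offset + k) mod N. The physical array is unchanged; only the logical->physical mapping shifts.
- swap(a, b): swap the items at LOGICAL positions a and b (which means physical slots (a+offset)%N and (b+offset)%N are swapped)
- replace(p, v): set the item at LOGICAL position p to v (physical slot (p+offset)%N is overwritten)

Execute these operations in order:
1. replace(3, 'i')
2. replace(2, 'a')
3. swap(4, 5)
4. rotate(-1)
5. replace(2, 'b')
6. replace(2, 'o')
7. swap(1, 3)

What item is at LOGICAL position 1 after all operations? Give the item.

After op 1 (replace(3, 'i')): offset=0, physical=[A,B,C,i,E,F], logical=[A,B,C,i,E,F]
After op 2 (replace(2, 'a')): offset=0, physical=[A,B,a,i,E,F], logical=[A,B,a,i,E,F]
After op 3 (swap(4, 5)): offset=0, physical=[A,B,a,i,F,E], logical=[A,B,a,i,F,E]
After op 4 (rotate(-1)): offset=5, physical=[A,B,a,i,F,E], logical=[E,A,B,a,i,F]
After op 5 (replace(2, 'b')): offset=5, physical=[A,b,a,i,F,E], logical=[E,A,b,a,i,F]
After op 6 (replace(2, 'o')): offset=5, physical=[A,o,a,i,F,E], logical=[E,A,o,a,i,F]
After op 7 (swap(1, 3)): offset=5, physical=[a,o,A,i,F,E], logical=[E,a,o,A,i,F]

Answer: a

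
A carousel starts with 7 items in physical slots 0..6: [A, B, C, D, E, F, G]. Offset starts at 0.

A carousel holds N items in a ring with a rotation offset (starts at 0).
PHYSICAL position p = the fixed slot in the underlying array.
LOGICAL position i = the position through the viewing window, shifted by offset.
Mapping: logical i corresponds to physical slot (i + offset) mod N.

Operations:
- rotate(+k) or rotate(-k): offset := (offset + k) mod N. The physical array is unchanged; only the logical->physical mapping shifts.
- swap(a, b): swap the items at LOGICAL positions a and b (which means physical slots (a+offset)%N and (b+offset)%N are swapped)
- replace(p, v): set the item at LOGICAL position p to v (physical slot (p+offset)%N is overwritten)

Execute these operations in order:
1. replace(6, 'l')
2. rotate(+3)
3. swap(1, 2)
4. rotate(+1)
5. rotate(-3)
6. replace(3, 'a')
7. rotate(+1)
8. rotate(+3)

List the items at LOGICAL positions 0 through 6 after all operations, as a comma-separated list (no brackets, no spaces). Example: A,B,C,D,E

Answer: E,l,A,B,C,D,a

Derivation:
After op 1 (replace(6, 'l')): offset=0, physical=[A,B,C,D,E,F,l], logical=[A,B,C,D,E,F,l]
After op 2 (rotate(+3)): offset=3, physical=[A,B,C,D,E,F,l], logical=[D,E,F,l,A,B,C]
After op 3 (swap(1, 2)): offset=3, physical=[A,B,C,D,F,E,l], logical=[D,F,E,l,A,B,C]
After op 4 (rotate(+1)): offset=4, physical=[A,B,C,D,F,E,l], logical=[F,E,l,A,B,C,D]
After op 5 (rotate(-3)): offset=1, physical=[A,B,C,D,F,E,l], logical=[B,C,D,F,E,l,A]
After op 6 (replace(3, 'a')): offset=1, physical=[A,B,C,D,a,E,l], logical=[B,C,D,a,E,l,A]
After op 7 (rotate(+1)): offset=2, physical=[A,B,C,D,a,E,l], logical=[C,D,a,E,l,A,B]
After op 8 (rotate(+3)): offset=5, physical=[A,B,C,D,a,E,l], logical=[E,l,A,B,C,D,a]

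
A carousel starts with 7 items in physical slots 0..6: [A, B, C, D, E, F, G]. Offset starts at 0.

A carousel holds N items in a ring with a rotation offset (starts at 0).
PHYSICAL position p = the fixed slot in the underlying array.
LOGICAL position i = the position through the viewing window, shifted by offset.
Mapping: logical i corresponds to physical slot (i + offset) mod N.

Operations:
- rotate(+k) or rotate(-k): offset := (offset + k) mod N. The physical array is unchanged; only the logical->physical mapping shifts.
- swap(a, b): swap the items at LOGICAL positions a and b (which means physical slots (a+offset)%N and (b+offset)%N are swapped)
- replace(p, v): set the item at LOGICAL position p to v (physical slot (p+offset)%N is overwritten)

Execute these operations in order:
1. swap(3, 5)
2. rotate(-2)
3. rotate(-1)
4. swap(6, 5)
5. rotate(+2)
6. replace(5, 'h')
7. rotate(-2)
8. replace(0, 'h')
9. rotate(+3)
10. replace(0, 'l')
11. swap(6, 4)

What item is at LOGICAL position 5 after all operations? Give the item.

After op 1 (swap(3, 5)): offset=0, physical=[A,B,C,F,E,D,G], logical=[A,B,C,F,E,D,G]
After op 2 (rotate(-2)): offset=5, physical=[A,B,C,F,E,D,G], logical=[D,G,A,B,C,F,E]
After op 3 (rotate(-1)): offset=4, physical=[A,B,C,F,E,D,G], logical=[E,D,G,A,B,C,F]
After op 4 (swap(6, 5)): offset=4, physical=[A,B,F,C,E,D,G], logical=[E,D,G,A,B,F,C]
After op 5 (rotate(+2)): offset=6, physical=[A,B,F,C,E,D,G], logical=[G,A,B,F,C,E,D]
After op 6 (replace(5, 'h')): offset=6, physical=[A,B,F,C,h,D,G], logical=[G,A,B,F,C,h,D]
After op 7 (rotate(-2)): offset=4, physical=[A,B,F,C,h,D,G], logical=[h,D,G,A,B,F,C]
After op 8 (replace(0, 'h')): offset=4, physical=[A,B,F,C,h,D,G], logical=[h,D,G,A,B,F,C]
After op 9 (rotate(+3)): offset=0, physical=[A,B,F,C,h,D,G], logical=[A,B,F,C,h,D,G]
After op 10 (replace(0, 'l')): offset=0, physical=[l,B,F,C,h,D,G], logical=[l,B,F,C,h,D,G]
After op 11 (swap(6, 4)): offset=0, physical=[l,B,F,C,G,D,h], logical=[l,B,F,C,G,D,h]

Answer: D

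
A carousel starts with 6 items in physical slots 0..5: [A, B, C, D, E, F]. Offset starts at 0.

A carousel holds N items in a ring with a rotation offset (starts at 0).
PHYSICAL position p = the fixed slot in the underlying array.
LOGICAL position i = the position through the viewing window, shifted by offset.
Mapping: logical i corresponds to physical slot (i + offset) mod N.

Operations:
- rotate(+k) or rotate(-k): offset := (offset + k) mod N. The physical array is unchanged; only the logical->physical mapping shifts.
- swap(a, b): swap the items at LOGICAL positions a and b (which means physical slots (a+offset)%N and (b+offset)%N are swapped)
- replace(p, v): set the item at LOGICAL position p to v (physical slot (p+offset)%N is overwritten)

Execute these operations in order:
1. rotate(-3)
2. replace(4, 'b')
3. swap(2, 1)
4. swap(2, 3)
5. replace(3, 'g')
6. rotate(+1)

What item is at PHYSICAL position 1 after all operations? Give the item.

Answer: b

Derivation:
After op 1 (rotate(-3)): offset=3, physical=[A,B,C,D,E,F], logical=[D,E,F,A,B,C]
After op 2 (replace(4, 'b')): offset=3, physical=[A,b,C,D,E,F], logical=[D,E,F,A,b,C]
After op 3 (swap(2, 1)): offset=3, physical=[A,b,C,D,F,E], logical=[D,F,E,A,b,C]
After op 4 (swap(2, 3)): offset=3, physical=[E,b,C,D,F,A], logical=[D,F,A,E,b,C]
After op 5 (replace(3, 'g')): offset=3, physical=[g,b,C,D,F,A], logical=[D,F,A,g,b,C]
After op 6 (rotate(+1)): offset=4, physical=[g,b,C,D,F,A], logical=[F,A,g,b,C,D]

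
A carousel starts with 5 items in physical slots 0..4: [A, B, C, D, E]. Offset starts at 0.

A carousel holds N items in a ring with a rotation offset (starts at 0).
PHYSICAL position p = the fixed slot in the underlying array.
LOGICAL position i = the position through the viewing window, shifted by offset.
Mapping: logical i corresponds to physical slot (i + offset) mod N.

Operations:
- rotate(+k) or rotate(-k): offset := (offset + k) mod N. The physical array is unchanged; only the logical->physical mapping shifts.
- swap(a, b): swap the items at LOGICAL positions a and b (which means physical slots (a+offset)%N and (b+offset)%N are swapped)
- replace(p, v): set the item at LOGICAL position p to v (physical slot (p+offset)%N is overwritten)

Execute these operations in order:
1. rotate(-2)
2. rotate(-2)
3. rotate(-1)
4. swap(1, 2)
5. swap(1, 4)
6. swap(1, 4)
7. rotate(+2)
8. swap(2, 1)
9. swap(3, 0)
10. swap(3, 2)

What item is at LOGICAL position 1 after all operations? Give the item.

Answer: E

Derivation:
After op 1 (rotate(-2)): offset=3, physical=[A,B,C,D,E], logical=[D,E,A,B,C]
After op 2 (rotate(-2)): offset=1, physical=[A,B,C,D,E], logical=[B,C,D,E,A]
After op 3 (rotate(-1)): offset=0, physical=[A,B,C,D,E], logical=[A,B,C,D,E]
After op 4 (swap(1, 2)): offset=0, physical=[A,C,B,D,E], logical=[A,C,B,D,E]
After op 5 (swap(1, 4)): offset=0, physical=[A,E,B,D,C], logical=[A,E,B,D,C]
After op 6 (swap(1, 4)): offset=0, physical=[A,C,B,D,E], logical=[A,C,B,D,E]
After op 7 (rotate(+2)): offset=2, physical=[A,C,B,D,E], logical=[B,D,E,A,C]
After op 8 (swap(2, 1)): offset=2, physical=[A,C,B,E,D], logical=[B,E,D,A,C]
After op 9 (swap(3, 0)): offset=2, physical=[B,C,A,E,D], logical=[A,E,D,B,C]
After op 10 (swap(3, 2)): offset=2, physical=[D,C,A,E,B], logical=[A,E,B,D,C]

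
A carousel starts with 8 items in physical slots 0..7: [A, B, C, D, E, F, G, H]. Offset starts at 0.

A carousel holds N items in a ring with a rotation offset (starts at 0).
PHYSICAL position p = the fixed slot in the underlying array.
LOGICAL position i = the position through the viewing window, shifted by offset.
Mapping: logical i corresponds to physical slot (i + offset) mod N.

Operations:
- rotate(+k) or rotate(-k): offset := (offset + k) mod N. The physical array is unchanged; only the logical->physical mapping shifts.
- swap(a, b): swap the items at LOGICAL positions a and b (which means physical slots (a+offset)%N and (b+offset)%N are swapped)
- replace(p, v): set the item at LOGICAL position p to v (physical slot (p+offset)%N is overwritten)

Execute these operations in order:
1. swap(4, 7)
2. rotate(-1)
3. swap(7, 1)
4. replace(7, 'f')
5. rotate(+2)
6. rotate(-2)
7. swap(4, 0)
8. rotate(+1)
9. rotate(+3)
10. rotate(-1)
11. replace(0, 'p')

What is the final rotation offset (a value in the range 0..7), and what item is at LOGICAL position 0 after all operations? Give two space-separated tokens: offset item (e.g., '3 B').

Answer: 2 p

Derivation:
After op 1 (swap(4, 7)): offset=0, physical=[A,B,C,D,H,F,G,E], logical=[A,B,C,D,H,F,G,E]
After op 2 (rotate(-1)): offset=7, physical=[A,B,C,D,H,F,G,E], logical=[E,A,B,C,D,H,F,G]
After op 3 (swap(7, 1)): offset=7, physical=[G,B,C,D,H,F,A,E], logical=[E,G,B,C,D,H,F,A]
After op 4 (replace(7, 'f')): offset=7, physical=[G,B,C,D,H,F,f,E], logical=[E,G,B,C,D,H,F,f]
After op 5 (rotate(+2)): offset=1, physical=[G,B,C,D,H,F,f,E], logical=[B,C,D,H,F,f,E,G]
After op 6 (rotate(-2)): offset=7, physical=[G,B,C,D,H,F,f,E], logical=[E,G,B,C,D,H,F,f]
After op 7 (swap(4, 0)): offset=7, physical=[G,B,C,E,H,F,f,D], logical=[D,G,B,C,E,H,F,f]
After op 8 (rotate(+1)): offset=0, physical=[G,B,C,E,H,F,f,D], logical=[G,B,C,E,H,F,f,D]
After op 9 (rotate(+3)): offset=3, physical=[G,B,C,E,H,F,f,D], logical=[E,H,F,f,D,G,B,C]
After op 10 (rotate(-1)): offset=2, physical=[G,B,C,E,H,F,f,D], logical=[C,E,H,F,f,D,G,B]
After op 11 (replace(0, 'p')): offset=2, physical=[G,B,p,E,H,F,f,D], logical=[p,E,H,F,f,D,G,B]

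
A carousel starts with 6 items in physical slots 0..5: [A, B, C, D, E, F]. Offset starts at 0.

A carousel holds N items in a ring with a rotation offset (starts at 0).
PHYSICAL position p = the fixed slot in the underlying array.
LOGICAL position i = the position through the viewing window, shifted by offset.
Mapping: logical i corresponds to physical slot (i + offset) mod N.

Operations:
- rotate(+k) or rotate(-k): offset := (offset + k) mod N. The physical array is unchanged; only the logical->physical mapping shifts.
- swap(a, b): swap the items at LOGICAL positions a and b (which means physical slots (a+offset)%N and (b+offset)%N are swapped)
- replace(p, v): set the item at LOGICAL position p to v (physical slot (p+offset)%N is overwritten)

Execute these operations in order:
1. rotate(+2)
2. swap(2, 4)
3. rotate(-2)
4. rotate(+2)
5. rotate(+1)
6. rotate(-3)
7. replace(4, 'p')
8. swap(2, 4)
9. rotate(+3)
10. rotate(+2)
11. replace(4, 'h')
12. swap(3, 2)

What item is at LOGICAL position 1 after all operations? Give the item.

Answer: E

Derivation:
After op 1 (rotate(+2)): offset=2, physical=[A,B,C,D,E,F], logical=[C,D,E,F,A,B]
After op 2 (swap(2, 4)): offset=2, physical=[E,B,C,D,A,F], logical=[C,D,A,F,E,B]
After op 3 (rotate(-2)): offset=0, physical=[E,B,C,D,A,F], logical=[E,B,C,D,A,F]
After op 4 (rotate(+2)): offset=2, physical=[E,B,C,D,A,F], logical=[C,D,A,F,E,B]
After op 5 (rotate(+1)): offset=3, physical=[E,B,C,D,A,F], logical=[D,A,F,E,B,C]
After op 6 (rotate(-3)): offset=0, physical=[E,B,C,D,A,F], logical=[E,B,C,D,A,F]
After op 7 (replace(4, 'p')): offset=0, physical=[E,B,C,D,p,F], logical=[E,B,C,D,p,F]
After op 8 (swap(2, 4)): offset=0, physical=[E,B,p,D,C,F], logical=[E,B,p,D,C,F]
After op 9 (rotate(+3)): offset=3, physical=[E,B,p,D,C,F], logical=[D,C,F,E,B,p]
After op 10 (rotate(+2)): offset=5, physical=[E,B,p,D,C,F], logical=[F,E,B,p,D,C]
After op 11 (replace(4, 'h')): offset=5, physical=[E,B,p,h,C,F], logical=[F,E,B,p,h,C]
After op 12 (swap(3, 2)): offset=5, physical=[E,p,B,h,C,F], logical=[F,E,p,B,h,C]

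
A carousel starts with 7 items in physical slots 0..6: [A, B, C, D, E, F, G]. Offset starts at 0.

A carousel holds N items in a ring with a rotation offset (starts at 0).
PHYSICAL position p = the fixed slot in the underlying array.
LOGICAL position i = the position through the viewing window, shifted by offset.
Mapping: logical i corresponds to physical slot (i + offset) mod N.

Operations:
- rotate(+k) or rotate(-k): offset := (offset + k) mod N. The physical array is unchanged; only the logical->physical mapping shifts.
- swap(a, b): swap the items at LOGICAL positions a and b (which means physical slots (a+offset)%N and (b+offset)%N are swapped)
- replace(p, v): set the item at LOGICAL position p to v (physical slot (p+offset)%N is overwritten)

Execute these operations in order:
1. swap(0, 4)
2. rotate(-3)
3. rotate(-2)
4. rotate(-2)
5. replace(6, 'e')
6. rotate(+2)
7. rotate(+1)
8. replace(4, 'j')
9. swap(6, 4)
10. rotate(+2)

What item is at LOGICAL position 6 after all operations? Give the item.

After op 1 (swap(0, 4)): offset=0, physical=[E,B,C,D,A,F,G], logical=[E,B,C,D,A,F,G]
After op 2 (rotate(-3)): offset=4, physical=[E,B,C,D,A,F,G], logical=[A,F,G,E,B,C,D]
After op 3 (rotate(-2)): offset=2, physical=[E,B,C,D,A,F,G], logical=[C,D,A,F,G,E,B]
After op 4 (rotate(-2)): offset=0, physical=[E,B,C,D,A,F,G], logical=[E,B,C,D,A,F,G]
After op 5 (replace(6, 'e')): offset=0, physical=[E,B,C,D,A,F,e], logical=[E,B,C,D,A,F,e]
After op 6 (rotate(+2)): offset=2, physical=[E,B,C,D,A,F,e], logical=[C,D,A,F,e,E,B]
After op 7 (rotate(+1)): offset=3, physical=[E,B,C,D,A,F,e], logical=[D,A,F,e,E,B,C]
After op 8 (replace(4, 'j')): offset=3, physical=[j,B,C,D,A,F,e], logical=[D,A,F,e,j,B,C]
After op 9 (swap(6, 4)): offset=3, physical=[C,B,j,D,A,F,e], logical=[D,A,F,e,C,B,j]
After op 10 (rotate(+2)): offset=5, physical=[C,B,j,D,A,F,e], logical=[F,e,C,B,j,D,A]

Answer: A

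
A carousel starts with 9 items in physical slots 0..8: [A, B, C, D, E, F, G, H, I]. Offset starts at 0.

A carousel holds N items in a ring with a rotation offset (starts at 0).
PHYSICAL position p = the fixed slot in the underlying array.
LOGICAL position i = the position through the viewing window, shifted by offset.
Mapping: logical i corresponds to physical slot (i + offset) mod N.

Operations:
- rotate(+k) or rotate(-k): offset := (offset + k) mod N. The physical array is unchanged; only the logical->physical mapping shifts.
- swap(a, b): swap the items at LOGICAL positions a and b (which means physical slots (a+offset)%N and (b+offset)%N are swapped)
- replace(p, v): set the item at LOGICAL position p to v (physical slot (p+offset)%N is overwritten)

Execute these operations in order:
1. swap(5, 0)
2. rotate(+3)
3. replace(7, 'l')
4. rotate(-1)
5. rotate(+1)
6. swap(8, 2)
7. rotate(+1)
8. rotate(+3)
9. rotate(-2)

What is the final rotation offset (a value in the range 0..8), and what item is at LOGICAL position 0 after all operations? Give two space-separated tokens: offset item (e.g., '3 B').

After op 1 (swap(5, 0)): offset=0, physical=[F,B,C,D,E,A,G,H,I], logical=[F,B,C,D,E,A,G,H,I]
After op 2 (rotate(+3)): offset=3, physical=[F,B,C,D,E,A,G,H,I], logical=[D,E,A,G,H,I,F,B,C]
After op 3 (replace(7, 'l')): offset=3, physical=[F,l,C,D,E,A,G,H,I], logical=[D,E,A,G,H,I,F,l,C]
After op 4 (rotate(-1)): offset=2, physical=[F,l,C,D,E,A,G,H,I], logical=[C,D,E,A,G,H,I,F,l]
After op 5 (rotate(+1)): offset=3, physical=[F,l,C,D,E,A,G,H,I], logical=[D,E,A,G,H,I,F,l,C]
After op 6 (swap(8, 2)): offset=3, physical=[F,l,A,D,E,C,G,H,I], logical=[D,E,C,G,H,I,F,l,A]
After op 7 (rotate(+1)): offset=4, physical=[F,l,A,D,E,C,G,H,I], logical=[E,C,G,H,I,F,l,A,D]
After op 8 (rotate(+3)): offset=7, physical=[F,l,A,D,E,C,G,H,I], logical=[H,I,F,l,A,D,E,C,G]
After op 9 (rotate(-2)): offset=5, physical=[F,l,A,D,E,C,G,H,I], logical=[C,G,H,I,F,l,A,D,E]

Answer: 5 C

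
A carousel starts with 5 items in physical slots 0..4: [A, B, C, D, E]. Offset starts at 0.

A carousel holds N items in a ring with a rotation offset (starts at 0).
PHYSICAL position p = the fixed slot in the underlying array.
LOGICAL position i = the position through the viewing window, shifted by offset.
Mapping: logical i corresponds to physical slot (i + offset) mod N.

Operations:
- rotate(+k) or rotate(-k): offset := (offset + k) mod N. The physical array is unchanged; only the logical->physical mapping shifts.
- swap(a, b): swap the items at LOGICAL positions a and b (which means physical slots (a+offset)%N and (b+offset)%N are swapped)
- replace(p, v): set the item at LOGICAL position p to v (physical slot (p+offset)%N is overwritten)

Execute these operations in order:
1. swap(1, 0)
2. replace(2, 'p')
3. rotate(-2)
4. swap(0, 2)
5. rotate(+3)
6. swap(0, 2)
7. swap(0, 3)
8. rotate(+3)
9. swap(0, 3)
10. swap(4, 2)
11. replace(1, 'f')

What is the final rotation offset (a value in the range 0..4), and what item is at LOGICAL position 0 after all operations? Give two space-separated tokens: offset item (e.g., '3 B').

Answer: 4 p

Derivation:
After op 1 (swap(1, 0)): offset=0, physical=[B,A,C,D,E], logical=[B,A,C,D,E]
After op 2 (replace(2, 'p')): offset=0, physical=[B,A,p,D,E], logical=[B,A,p,D,E]
After op 3 (rotate(-2)): offset=3, physical=[B,A,p,D,E], logical=[D,E,B,A,p]
After op 4 (swap(0, 2)): offset=3, physical=[D,A,p,B,E], logical=[B,E,D,A,p]
After op 5 (rotate(+3)): offset=1, physical=[D,A,p,B,E], logical=[A,p,B,E,D]
After op 6 (swap(0, 2)): offset=1, physical=[D,B,p,A,E], logical=[B,p,A,E,D]
After op 7 (swap(0, 3)): offset=1, physical=[D,E,p,A,B], logical=[E,p,A,B,D]
After op 8 (rotate(+3)): offset=4, physical=[D,E,p,A,B], logical=[B,D,E,p,A]
After op 9 (swap(0, 3)): offset=4, physical=[D,E,B,A,p], logical=[p,D,E,B,A]
After op 10 (swap(4, 2)): offset=4, physical=[D,A,B,E,p], logical=[p,D,A,B,E]
After op 11 (replace(1, 'f')): offset=4, physical=[f,A,B,E,p], logical=[p,f,A,B,E]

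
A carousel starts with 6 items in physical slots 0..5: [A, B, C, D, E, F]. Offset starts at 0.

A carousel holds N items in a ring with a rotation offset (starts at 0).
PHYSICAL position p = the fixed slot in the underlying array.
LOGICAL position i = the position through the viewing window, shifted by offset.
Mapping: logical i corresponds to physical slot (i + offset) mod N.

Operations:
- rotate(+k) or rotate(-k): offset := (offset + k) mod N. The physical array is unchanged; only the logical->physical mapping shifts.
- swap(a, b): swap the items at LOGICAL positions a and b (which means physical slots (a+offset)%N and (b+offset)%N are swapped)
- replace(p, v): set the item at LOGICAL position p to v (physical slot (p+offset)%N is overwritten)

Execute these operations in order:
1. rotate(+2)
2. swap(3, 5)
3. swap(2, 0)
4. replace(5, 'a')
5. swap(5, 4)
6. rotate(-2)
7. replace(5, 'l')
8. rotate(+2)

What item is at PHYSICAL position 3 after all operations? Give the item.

Answer: D

Derivation:
After op 1 (rotate(+2)): offset=2, physical=[A,B,C,D,E,F], logical=[C,D,E,F,A,B]
After op 2 (swap(3, 5)): offset=2, physical=[A,F,C,D,E,B], logical=[C,D,E,B,A,F]
After op 3 (swap(2, 0)): offset=2, physical=[A,F,E,D,C,B], logical=[E,D,C,B,A,F]
After op 4 (replace(5, 'a')): offset=2, physical=[A,a,E,D,C,B], logical=[E,D,C,B,A,a]
After op 5 (swap(5, 4)): offset=2, physical=[a,A,E,D,C,B], logical=[E,D,C,B,a,A]
After op 6 (rotate(-2)): offset=0, physical=[a,A,E,D,C,B], logical=[a,A,E,D,C,B]
After op 7 (replace(5, 'l')): offset=0, physical=[a,A,E,D,C,l], logical=[a,A,E,D,C,l]
After op 8 (rotate(+2)): offset=2, physical=[a,A,E,D,C,l], logical=[E,D,C,l,a,A]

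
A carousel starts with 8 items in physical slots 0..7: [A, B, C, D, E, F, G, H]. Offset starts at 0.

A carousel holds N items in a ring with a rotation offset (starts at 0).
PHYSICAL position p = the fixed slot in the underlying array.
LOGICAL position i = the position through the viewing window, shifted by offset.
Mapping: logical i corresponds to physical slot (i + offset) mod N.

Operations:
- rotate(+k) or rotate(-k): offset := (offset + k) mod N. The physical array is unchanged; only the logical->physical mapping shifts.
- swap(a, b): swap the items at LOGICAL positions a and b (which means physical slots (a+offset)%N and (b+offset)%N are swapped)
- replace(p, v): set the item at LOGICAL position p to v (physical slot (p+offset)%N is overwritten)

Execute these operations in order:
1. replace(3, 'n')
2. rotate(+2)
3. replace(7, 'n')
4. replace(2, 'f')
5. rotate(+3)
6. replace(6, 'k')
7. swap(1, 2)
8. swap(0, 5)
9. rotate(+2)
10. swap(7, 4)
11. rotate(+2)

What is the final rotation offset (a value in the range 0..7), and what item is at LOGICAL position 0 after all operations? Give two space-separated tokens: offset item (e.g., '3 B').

Answer: 1 n

Derivation:
After op 1 (replace(3, 'n')): offset=0, physical=[A,B,C,n,E,F,G,H], logical=[A,B,C,n,E,F,G,H]
After op 2 (rotate(+2)): offset=2, physical=[A,B,C,n,E,F,G,H], logical=[C,n,E,F,G,H,A,B]
After op 3 (replace(7, 'n')): offset=2, physical=[A,n,C,n,E,F,G,H], logical=[C,n,E,F,G,H,A,n]
After op 4 (replace(2, 'f')): offset=2, physical=[A,n,C,n,f,F,G,H], logical=[C,n,f,F,G,H,A,n]
After op 5 (rotate(+3)): offset=5, physical=[A,n,C,n,f,F,G,H], logical=[F,G,H,A,n,C,n,f]
After op 6 (replace(6, 'k')): offset=5, physical=[A,n,C,k,f,F,G,H], logical=[F,G,H,A,n,C,k,f]
After op 7 (swap(1, 2)): offset=5, physical=[A,n,C,k,f,F,H,G], logical=[F,H,G,A,n,C,k,f]
After op 8 (swap(0, 5)): offset=5, physical=[A,n,F,k,f,C,H,G], logical=[C,H,G,A,n,F,k,f]
After op 9 (rotate(+2)): offset=7, physical=[A,n,F,k,f,C,H,G], logical=[G,A,n,F,k,f,C,H]
After op 10 (swap(7, 4)): offset=7, physical=[A,n,F,H,f,C,k,G], logical=[G,A,n,F,H,f,C,k]
After op 11 (rotate(+2)): offset=1, physical=[A,n,F,H,f,C,k,G], logical=[n,F,H,f,C,k,G,A]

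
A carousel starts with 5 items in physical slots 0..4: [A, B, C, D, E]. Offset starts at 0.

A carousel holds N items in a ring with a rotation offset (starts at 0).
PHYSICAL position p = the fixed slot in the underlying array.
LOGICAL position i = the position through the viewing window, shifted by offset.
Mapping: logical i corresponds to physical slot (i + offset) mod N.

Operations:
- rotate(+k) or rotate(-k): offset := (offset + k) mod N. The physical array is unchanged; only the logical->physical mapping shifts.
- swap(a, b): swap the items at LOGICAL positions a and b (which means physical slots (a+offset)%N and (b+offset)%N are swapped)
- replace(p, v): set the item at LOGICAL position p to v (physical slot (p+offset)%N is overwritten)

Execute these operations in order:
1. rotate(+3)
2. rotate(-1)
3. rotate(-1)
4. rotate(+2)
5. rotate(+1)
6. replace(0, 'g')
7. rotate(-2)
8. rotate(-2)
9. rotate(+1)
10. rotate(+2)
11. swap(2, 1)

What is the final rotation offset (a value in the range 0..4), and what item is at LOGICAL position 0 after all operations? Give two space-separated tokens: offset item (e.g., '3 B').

Answer: 3 D

Derivation:
After op 1 (rotate(+3)): offset=3, physical=[A,B,C,D,E], logical=[D,E,A,B,C]
After op 2 (rotate(-1)): offset=2, physical=[A,B,C,D,E], logical=[C,D,E,A,B]
After op 3 (rotate(-1)): offset=1, physical=[A,B,C,D,E], logical=[B,C,D,E,A]
After op 4 (rotate(+2)): offset=3, physical=[A,B,C,D,E], logical=[D,E,A,B,C]
After op 5 (rotate(+1)): offset=4, physical=[A,B,C,D,E], logical=[E,A,B,C,D]
After op 6 (replace(0, 'g')): offset=4, physical=[A,B,C,D,g], logical=[g,A,B,C,D]
After op 7 (rotate(-2)): offset=2, physical=[A,B,C,D,g], logical=[C,D,g,A,B]
After op 8 (rotate(-2)): offset=0, physical=[A,B,C,D,g], logical=[A,B,C,D,g]
After op 9 (rotate(+1)): offset=1, physical=[A,B,C,D,g], logical=[B,C,D,g,A]
After op 10 (rotate(+2)): offset=3, physical=[A,B,C,D,g], logical=[D,g,A,B,C]
After op 11 (swap(2, 1)): offset=3, physical=[g,B,C,D,A], logical=[D,A,g,B,C]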